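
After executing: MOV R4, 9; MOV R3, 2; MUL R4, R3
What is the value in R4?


Register state trace:
  MOV R4, 9  → R4 = 9
  MOV R3, 2  → R3 = 2
  MUL R4, R3  → R4 = 9 * 2 = 18
Final: R4 = 18

18


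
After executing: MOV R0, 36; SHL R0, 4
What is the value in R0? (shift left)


Register state trace:
  MOV R0, 36  → R0 = 36
  SHL R0, 4  → R0 = 36 << 4 = 36 * 2^4 = 576
Final: R0 = 576

576


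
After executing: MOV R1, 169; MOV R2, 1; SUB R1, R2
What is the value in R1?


Register state trace:
  MOV R1, 169  → R1 = 169
  MOV R2, 1  → R2 = 1
  SUB R1, R2  → R1 = 169 - 1 = 168
Final: R1 = 168

168


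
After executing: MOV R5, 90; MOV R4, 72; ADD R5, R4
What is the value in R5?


Register state trace:
  MOV R5, 90  → R5 = 90
  MOV R4, 72  → R4 = 72
  ADD R5, R4  → R5 = 90 + 72 = 162
Final: R5 = 162

162


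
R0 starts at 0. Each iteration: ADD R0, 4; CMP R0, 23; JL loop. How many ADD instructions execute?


Loop trace (R0 starts at 0, target 23, step 4):
  ADD #1: R0 = 0 + 4 = 4  → 4 < 23, loop
  ADD #2: R0 = 4 + 4 = 8  → 8 < 23, loop
  ADD #3: R0 = 8 + 4 = 12  → 12 < 23, loop
  ADD #4: R0 = 12 + 4 = 16  → 16 < 23, loop
  ADD #5: R0 = 16 + 4 = 20  → 20 < 23, loop
  ADD #6: R0 = 20 + 4 = 24  → 24 >= 23, exit
Total ADD instructions: 6

6


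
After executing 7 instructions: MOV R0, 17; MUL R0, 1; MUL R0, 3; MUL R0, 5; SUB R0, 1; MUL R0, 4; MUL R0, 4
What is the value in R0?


Register state trace:
  MOV R0, 17  → R0 = 17
  MUL R0, 1  → R0 = 17 * 1 = 17
  MUL R0, 3  → R0 = 17 * 3 = 51
  MUL R0, 5  → R0 = 51 * 5 = 255
  SUB R0, 1  → R0 = 255 - 1 = 254
  MUL R0, 4  → R0 = 254 * 4 = 1016
  MUL R0, 4  → R0 = 1016 * 4 = 4064
Final: R0 = 4064

4064


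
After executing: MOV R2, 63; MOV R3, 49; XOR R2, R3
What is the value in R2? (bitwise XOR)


Register state trace:
  MOV R2, 63  → R2 = 63 (0b00111111)
  MOV R3, 49  → R3 = 49 (0b00110001)
  XOR R2, R3  → R2 = 63 XOR 49 = 14 (0b00001110)
Final: R2 = 14

14


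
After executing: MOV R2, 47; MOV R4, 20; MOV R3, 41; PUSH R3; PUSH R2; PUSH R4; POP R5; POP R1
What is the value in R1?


Stack trace (top is rightmost):
  MOV R2, 47  → R2 = 47
  MOV R4, 20  → R4 = 20
  MOV R3, 41  → R3 = 41
  PUSH R3  → stack: [41]
  PUSH R2  → stack: [41, 47]
  PUSH R4  → stack: [41, 47, 20]
  POP R5  → R5 = 20, stack: [41, 47]
  POP R1  → R1 = 47, stack: [41]
Final: R1 = 47

47


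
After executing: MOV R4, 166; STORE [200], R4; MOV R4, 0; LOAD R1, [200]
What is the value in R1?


Register and memory trace:
  MOV R4, 166  → R4 = 166
  STORE [200], R4  → mem[200] = 166
  MOV R4, 0  → R4 = 0
  LOAD R1, [200]  → R1 = mem[200] = 166
Final: R1 = 166

166


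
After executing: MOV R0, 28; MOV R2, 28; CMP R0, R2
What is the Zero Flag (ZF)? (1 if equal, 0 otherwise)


Register state trace:
  MOV R0, 28  → R0 = 28
  MOV R2, 28  → R2 = 28
  CMP R0, R2  → computes 28 - 28 = 0
  Result is zero, so values are equal
ZF = 1

1


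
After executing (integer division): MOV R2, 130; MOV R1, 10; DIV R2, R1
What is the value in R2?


Register state trace:
  MOV R2, 130  → R2 = 130
  MOV R1, 10  → R1 = 10
  DIV R2, R1  → R2 = 130 // 10 = 13
Final: R2 = 13

13


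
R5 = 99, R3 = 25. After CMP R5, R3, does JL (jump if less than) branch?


Trace:
  R5 = 99, R3 = 25
  CMP R5, R3  → compares 99 vs 25
  JL checks: is 99 less than 25?
  99 > 25, so condition is false
Branch taken: No

No


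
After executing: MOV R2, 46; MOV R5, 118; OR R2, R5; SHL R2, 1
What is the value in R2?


Register state trace:
  MOV R2, 46  → R2 = 46 (0b00101110)
  MOV R5, 118  → R5 = 118 (0b01110110)
  OR R2, R5  → R2 = 46 OR 118 = 126 (0b01111110)
  SHL R2, 1  → R2 = 126 << 1 = 252
Final: R2 = 252

252


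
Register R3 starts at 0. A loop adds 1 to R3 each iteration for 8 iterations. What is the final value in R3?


Starting value: R3 = 0
  Iter 1: R3 = 0 + 1 = 1
  Iter 2: R3 = 1 + 1 = 2
  Iter 3: R3 = 2 + 1 = 3
  Iter 4: R3 = 3 + 1 = 4
  Iter 5: R3 = 4 + 1 = 5
  Iter 6: R3 = 5 + 1 = 6
  Iter 7: R3 = 6 + 1 = 7
  Iter 8: R3 = 7 + 1 = 8
Final: R3 = 8

8


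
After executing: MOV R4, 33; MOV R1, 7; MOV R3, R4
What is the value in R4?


Register state trace:
  MOV R4, 33  → R4 = 33
  MOV R1, 7  → R1 = 7
  MOV R3, R4  → R3 = 33
Final: R4 = 33

33


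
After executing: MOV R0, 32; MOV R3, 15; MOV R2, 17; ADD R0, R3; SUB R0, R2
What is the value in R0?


Register state trace:
  MOV R0, 32  → R0 = 32
  MOV R3, 15  → R3 = 15
  MOV R2, 17  → R2 = 17
  ADD R0, R3  → R0 = 32 + 15 = 47
  SUB R0, R2  → R0 = 47 - 17 = 30
Final: R0 = 30

30


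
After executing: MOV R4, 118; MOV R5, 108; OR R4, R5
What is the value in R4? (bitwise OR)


Register state trace:
  MOV R4, 118  → R4 = 118 (0b01110110)
  MOV R5, 108  → R5 = 108 (0b01101100)
  OR R4, R5   → R4 = 118 OR 108 = 126 (0b01111110)
Final: R4 = 126

126


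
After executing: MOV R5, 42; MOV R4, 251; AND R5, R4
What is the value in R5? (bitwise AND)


Register state trace:
  MOV R5, 42  → R5 = 42 (0b00101010)
  MOV R4, 251  → R4 = 251 (0b11111011)
  AND R5, R4  → R5 = 42 AND 251 = 42 (0b00101010)
Final: R5 = 42

42


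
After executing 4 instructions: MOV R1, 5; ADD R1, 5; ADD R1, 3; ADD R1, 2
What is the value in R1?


Register state trace:
  MOV R1, 5  → R1 = 5
  ADD R1, 5  → R1 = 5 + 5 = 10
  ADD R1, 3  → R1 = 10 + 3 = 13
  ADD R1, 2  → R1 = 13 + 2 = 15
Final: R1 = 15

15


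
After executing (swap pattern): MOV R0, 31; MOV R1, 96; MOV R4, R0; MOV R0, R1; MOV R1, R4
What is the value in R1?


Register state trace (swap pattern):
  MOV R0, 31  → R0 = 31
  MOV R1, 96  → R1 = 96
  MOV R4, R0  → R4 = 31  (save R0)
  MOV R0, R1  → R0 = 96  (R0 gets R1's value)
  MOV R1, R4  → R1 = 31  (R1 gets saved value)
Final: R1 = 31

31


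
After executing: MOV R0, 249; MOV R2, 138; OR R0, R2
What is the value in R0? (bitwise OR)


Register state trace:
  MOV R0, 249  → R0 = 249 (0b11111001)
  MOV R2, 138  → R2 = 138 (0b10001010)
  OR R0, R2   → R0 = 249 OR 138 = 251 (0b11111011)
Final: R0 = 251

251


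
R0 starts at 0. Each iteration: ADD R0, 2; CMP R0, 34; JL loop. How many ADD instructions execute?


Loop trace (R0 starts at 0, target 34, step 2):
  ADD #1: R0 = 0 + 2 = 2  → 2 < 34, loop
  ADD #2: R0 = 2 + 2 = 4  → 4 < 34, loop
  ADD #3: R0 = 4 + 2 = 6  → 6 < 34, loop
  ADD #4: R0 = 6 + 2 = 8  → 8 < 34, loop
  ADD #5: R0 = 8 + 2 = 10  → 10 < 34, loop
  ADD #6: R0 = 10 + 2 = 12  → 12 < 34, loop
  ADD #7: R0 = 12 + 2 = 14  → 14 < 34, loop
  ADD #8: R0 = 14 + 2 = 16  → 16 < 34, loop
  ADD #9: R0 = 16 + 2 = 18  → 18 < 34, loop
  ADD #10: R0 = 18 + 2 = 20  → 20 < 34, loop
  ADD #11: R0 = 20 + 2 = 22  → 22 < 34, loop
  ADD #12: R0 = 22 + 2 = 24  → 24 < 34, loop
  ADD #13: R0 = 24 + 2 = 26  → 26 < 34, loop
  ADD #14: R0 = 26 + 2 = 28  → 28 < 34, loop
  ADD #15: R0 = 28 + 2 = 30  → 30 < 34, loop
  ADD #16: R0 = 30 + 2 = 32  → 32 < 34, loop
  ADD #17: R0 = 32 + 2 = 34  → 34 >= 34, exit
Total ADD instructions: 17

17


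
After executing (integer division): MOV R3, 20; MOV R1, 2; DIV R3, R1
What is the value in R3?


Register state trace:
  MOV R3, 20  → R3 = 20
  MOV R1, 2  → R1 = 2
  DIV R3, R1  → R3 = 20 // 2 = 10
Final: R3 = 10

10


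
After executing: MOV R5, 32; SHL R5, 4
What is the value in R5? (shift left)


Register state trace:
  MOV R5, 32  → R5 = 32
  SHL R5, 4  → R5 = 32 << 4 = 32 * 2^4 = 512
Final: R5 = 512

512


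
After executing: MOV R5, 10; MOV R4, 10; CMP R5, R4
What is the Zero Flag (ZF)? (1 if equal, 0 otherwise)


Register state trace:
  MOV R5, 10  → R5 = 10
  MOV R4, 10  → R4 = 10
  CMP R5, R4  → computes 10 - 10 = 0
  Result is zero, so values are equal
ZF = 1

1


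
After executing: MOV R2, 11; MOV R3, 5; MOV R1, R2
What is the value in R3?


Register state trace:
  MOV R2, 11  → R2 = 11
  MOV R3, 5  → R3 = 5
  MOV R1, R2  → R1 = 11
Final: R3 = 5

5


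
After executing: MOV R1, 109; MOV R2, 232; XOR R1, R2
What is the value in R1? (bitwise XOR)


Register state trace:
  MOV R1, 109  → R1 = 109 (0b01101101)
  MOV R2, 232  → R2 = 232 (0b11101000)
  XOR R1, R2  → R1 = 109 XOR 232 = 133 (0b10000101)
Final: R1 = 133

133


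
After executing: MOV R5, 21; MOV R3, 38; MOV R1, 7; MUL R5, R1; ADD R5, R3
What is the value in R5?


Register state trace:
  MOV R5, 21  → R5 = 21
  MOV R3, 38  → R3 = 38
  MOV R1, 7  → R1 = 7
  MUL R5, R1  → R5 = 21 * 7 = 147
  ADD R5, R3  → R5 = 147 + 38 = 185
Final: R5 = 185

185


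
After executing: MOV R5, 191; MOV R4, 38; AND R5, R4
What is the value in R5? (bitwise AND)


Register state trace:
  MOV R5, 191  → R5 = 191 (0b10111111)
  MOV R4, 38  → R4 = 38 (0b00100110)
  AND R5, R4  → R5 = 191 AND 38 = 38 (0b00100110)
Final: R5 = 38

38


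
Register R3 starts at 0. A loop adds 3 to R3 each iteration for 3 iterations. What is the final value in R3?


Starting value: R3 = 0
  Iter 1: R3 = 0 + 3 = 3
  Iter 2: R3 = 3 + 3 = 6
  Iter 3: R3 = 6 + 3 = 9
Final: R3 = 9

9


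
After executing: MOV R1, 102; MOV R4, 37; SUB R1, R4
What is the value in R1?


Register state trace:
  MOV R1, 102  → R1 = 102
  MOV R4, 37  → R4 = 37
  SUB R1, R4  → R1 = 102 - 37 = 65
Final: R1 = 65

65


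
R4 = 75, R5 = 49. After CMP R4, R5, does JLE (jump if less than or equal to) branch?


Trace:
  R4 = 75, R5 = 49
  CMP R4, R5  → compares 75 vs 49
  JLE checks: is 75 less than or equal to 49?
  75 > 49, so condition is false
Branch taken: No

No


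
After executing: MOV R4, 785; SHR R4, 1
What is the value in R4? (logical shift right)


Register state trace:
  MOV R4, 785  → R4 = 785
  SHR R4, 1  → R4 = 785 >> 1 = 785 // 2^1 = 392
Final: R4 = 392

392


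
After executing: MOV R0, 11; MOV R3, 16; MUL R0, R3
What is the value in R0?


Register state trace:
  MOV R0, 11  → R0 = 11
  MOV R3, 16  → R3 = 16
  MUL R0, R3  → R0 = 11 * 16 = 176
Final: R0 = 176

176


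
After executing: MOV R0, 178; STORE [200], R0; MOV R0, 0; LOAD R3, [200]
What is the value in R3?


Register and memory trace:
  MOV R0, 178  → R0 = 178
  STORE [200], R0  → mem[200] = 178
  MOV R0, 0  → R0 = 0
  LOAD R3, [200]  → R3 = mem[200] = 178
Final: R3 = 178

178


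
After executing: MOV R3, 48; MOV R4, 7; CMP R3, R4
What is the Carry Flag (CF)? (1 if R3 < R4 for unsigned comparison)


Register state trace:
  MOV R3, 48  → R3 = 48
  MOV R4, 7  → R4 = 7
  CMP R3, R4  → unsigned 48 - 7: no borrow
  48 >= 7, so CF = 0
CF = 0

0


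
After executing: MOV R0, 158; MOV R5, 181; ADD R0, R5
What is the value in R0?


Register state trace:
  MOV R0, 158  → R0 = 158
  MOV R5, 181  → R5 = 181
  ADD R0, R5  → R0 = 158 + 181 = 339
Final: R0 = 339

339


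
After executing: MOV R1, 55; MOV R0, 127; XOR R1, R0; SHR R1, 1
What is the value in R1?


Register state trace:
  MOV R1, 55  → R1 = 55 (0b00110111)
  MOV R0, 127  → R0 = 127 (0b01111111)
  XOR R1, R0  → R1 = 55 XOR 127 = 72 (0b01001000)
  SHR R1, 1  → R1 = 72 >> 1 = 36
Final: R1 = 36

36


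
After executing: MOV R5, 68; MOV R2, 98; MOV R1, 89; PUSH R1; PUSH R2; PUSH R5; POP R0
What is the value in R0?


Stack trace (top is rightmost):
  MOV R5, 68  → R5 = 68
  MOV R2, 98  → R2 = 98
  MOV R1, 89  → R1 = 89
  PUSH R1  → stack: [89]
  PUSH R2  → stack: [89, 98]
  PUSH R5  → stack: [89, 98, 68]
  POP R0  → R0 = 68, stack: [89, 98]
Final: R0 = 68

68


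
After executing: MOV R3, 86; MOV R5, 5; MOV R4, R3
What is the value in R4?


Register state trace:
  MOV R3, 86  → R3 = 86
  MOV R5, 5  → R5 = 5
  MOV R4, R3  → R4 = 86
Final: R4 = 86

86


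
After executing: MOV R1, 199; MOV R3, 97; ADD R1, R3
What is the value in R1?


Register state trace:
  MOV R1, 199  → R1 = 199
  MOV R3, 97  → R3 = 97
  ADD R1, R3  → R1 = 199 + 97 = 296
Final: R1 = 296

296


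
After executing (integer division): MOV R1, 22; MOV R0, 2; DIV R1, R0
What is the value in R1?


Register state trace:
  MOV R1, 22  → R1 = 22
  MOV R0, 2  → R0 = 2
  DIV R1, R0  → R1 = 22 // 2 = 11
Final: R1 = 11

11


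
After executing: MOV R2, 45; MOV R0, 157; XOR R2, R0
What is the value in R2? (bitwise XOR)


Register state trace:
  MOV R2, 45  → R2 = 45 (0b00101101)
  MOV R0, 157  → R0 = 157 (0b10011101)
  XOR R2, R0  → R2 = 45 XOR 157 = 176 (0b10110000)
Final: R2 = 176

176


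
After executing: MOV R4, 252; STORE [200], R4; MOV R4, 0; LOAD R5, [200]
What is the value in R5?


Register and memory trace:
  MOV R4, 252  → R4 = 252
  STORE [200], R4  → mem[200] = 252
  MOV R4, 0  → R4 = 0
  LOAD R5, [200]  → R5 = mem[200] = 252
Final: R5 = 252

252


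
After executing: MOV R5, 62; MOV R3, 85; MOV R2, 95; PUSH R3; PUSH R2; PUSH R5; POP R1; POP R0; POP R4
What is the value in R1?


Stack trace (top is rightmost):
  MOV R5, 62  → R5 = 62
  MOV R3, 85  → R3 = 85
  MOV R2, 95  → R2 = 95
  PUSH R3  → stack: [85]
  PUSH R2  → stack: [85, 95]
  PUSH R5  → stack: [85, 95, 62]
  POP R1  → R1 = 62, stack: [85, 95]
  POP R0  → R0 = 95, stack: [85]
  POP R4  → R4 = 85, stack: []
Final: R1 = 62

62


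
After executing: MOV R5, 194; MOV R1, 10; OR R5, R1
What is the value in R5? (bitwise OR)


Register state trace:
  MOV R5, 194  → R5 = 194 (0b11000010)
  MOV R1, 10  → R1 = 10 (0b00001010)
  OR R5, R1   → R5 = 194 OR 10 = 202 (0b11001010)
Final: R5 = 202

202


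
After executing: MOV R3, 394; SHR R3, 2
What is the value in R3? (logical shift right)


Register state trace:
  MOV R3, 394  → R3 = 394
  SHR R3, 2  → R3 = 394 >> 2 = 394 // 2^2 = 98
Final: R3 = 98

98


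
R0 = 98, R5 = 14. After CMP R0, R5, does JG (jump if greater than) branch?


Trace:
  R0 = 98, R5 = 14
  CMP R0, R5  → compares 98 vs 14
  JG checks: is 98 greater than 14?
  98 > 14, so condition is true
Branch taken: Yes

Yes


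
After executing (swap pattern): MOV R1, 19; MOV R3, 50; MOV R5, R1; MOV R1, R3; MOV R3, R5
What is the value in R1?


Register state trace (swap pattern):
  MOV R1, 19  → R1 = 19
  MOV R3, 50  → R3 = 50
  MOV R5, R1  → R5 = 19  (save R1)
  MOV R1, R3  → R1 = 50  (R1 gets R3's value)
  MOV R3, R5  → R3 = 19  (R3 gets saved value)
Final: R1 = 50

50


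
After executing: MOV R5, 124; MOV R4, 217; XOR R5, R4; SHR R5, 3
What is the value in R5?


Register state trace:
  MOV R5, 124  → R5 = 124 (0b01111100)
  MOV R4, 217  → R4 = 217 (0b11011001)
  XOR R5, R4  → R5 = 124 XOR 217 = 165 (0b10100101)
  SHR R5, 3  → R5 = 165 >> 3 = 20
Final: R5 = 20

20


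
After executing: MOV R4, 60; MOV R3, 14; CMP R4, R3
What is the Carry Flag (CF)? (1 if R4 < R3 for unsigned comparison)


Register state trace:
  MOV R4, 60  → R4 = 60
  MOV R3, 14  → R3 = 14
  CMP R4, R3  → unsigned 60 - 14: no borrow
  60 >= 14, so CF = 0
CF = 0

0


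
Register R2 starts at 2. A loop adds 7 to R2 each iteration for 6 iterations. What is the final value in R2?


Starting value: R2 = 2
  Iter 1: R2 = 2 + 7 = 9
  Iter 2: R2 = 9 + 7 = 16
  Iter 3: R2 = 16 + 7 = 23
  Iter 4: R2 = 23 + 7 = 30
  Iter 5: R2 = 30 + 7 = 37
  Iter 6: R2 = 37 + 7 = 44
Final: R2 = 44

44


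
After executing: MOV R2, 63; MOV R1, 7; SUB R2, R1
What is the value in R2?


Register state trace:
  MOV R2, 63  → R2 = 63
  MOV R1, 7  → R1 = 7
  SUB R2, R1  → R2 = 63 - 7 = 56
Final: R2 = 56

56


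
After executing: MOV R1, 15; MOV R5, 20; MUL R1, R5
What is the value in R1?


Register state trace:
  MOV R1, 15  → R1 = 15
  MOV R5, 20  → R5 = 20
  MUL R1, R5  → R1 = 15 * 20 = 300
Final: R1 = 300

300


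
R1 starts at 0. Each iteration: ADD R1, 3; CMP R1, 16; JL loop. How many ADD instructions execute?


Loop trace (R1 starts at 0, target 16, step 3):
  ADD #1: R1 = 0 + 3 = 3  → 3 < 16, loop
  ADD #2: R1 = 3 + 3 = 6  → 6 < 16, loop
  ADD #3: R1 = 6 + 3 = 9  → 9 < 16, loop
  ADD #4: R1 = 9 + 3 = 12  → 12 < 16, loop
  ADD #5: R1 = 12 + 3 = 15  → 15 < 16, loop
  ADD #6: R1 = 15 + 3 = 18  → 18 >= 16, exit
Total ADD instructions: 6

6


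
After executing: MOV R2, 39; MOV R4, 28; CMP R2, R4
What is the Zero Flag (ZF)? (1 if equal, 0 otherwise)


Register state trace:
  MOV R2, 39  → R2 = 39
  MOV R4, 28  → R4 = 28
  CMP R2, R4  → computes 39 - 28 = 11
  Result is nonzero, so values are not equal
ZF = 0

0


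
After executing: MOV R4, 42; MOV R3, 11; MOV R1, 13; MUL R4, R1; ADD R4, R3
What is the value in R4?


Register state trace:
  MOV R4, 42  → R4 = 42
  MOV R3, 11  → R3 = 11
  MOV R1, 13  → R1 = 13
  MUL R4, R1  → R4 = 42 * 13 = 546
  ADD R4, R3  → R4 = 546 + 11 = 557
Final: R4 = 557

557


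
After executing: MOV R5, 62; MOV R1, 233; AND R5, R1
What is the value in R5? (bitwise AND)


Register state trace:
  MOV R5, 62  → R5 = 62 (0b00111110)
  MOV R1, 233  → R1 = 233 (0b11101001)
  AND R5, R1  → R5 = 62 AND 233 = 40 (0b00101000)
Final: R5 = 40

40


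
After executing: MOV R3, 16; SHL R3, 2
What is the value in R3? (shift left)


Register state trace:
  MOV R3, 16  → R3 = 16
  SHL R3, 2  → R3 = 16 << 2 = 16 * 2^2 = 64
Final: R3 = 64

64


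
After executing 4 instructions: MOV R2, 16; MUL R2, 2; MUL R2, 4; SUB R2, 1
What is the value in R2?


Register state trace:
  MOV R2, 16  → R2 = 16
  MUL R2, 2  → R2 = 16 * 2 = 32
  MUL R2, 4  → R2 = 32 * 4 = 128
  SUB R2, 1  → R2 = 128 - 1 = 127
Final: R2 = 127

127


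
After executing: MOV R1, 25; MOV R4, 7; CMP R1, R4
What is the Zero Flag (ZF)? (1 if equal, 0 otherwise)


Register state trace:
  MOV R1, 25  → R1 = 25
  MOV R4, 7  → R4 = 7
  CMP R1, R4  → computes 25 - 7 = 18
  Result is nonzero, so values are not equal
ZF = 0

0


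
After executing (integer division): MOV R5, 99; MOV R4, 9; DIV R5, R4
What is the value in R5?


Register state trace:
  MOV R5, 99  → R5 = 99
  MOV R4, 9  → R4 = 9
  DIV R5, R4  → R5 = 99 // 9 = 11
Final: R5 = 11

11


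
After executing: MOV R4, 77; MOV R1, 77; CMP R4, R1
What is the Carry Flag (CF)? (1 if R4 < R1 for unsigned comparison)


Register state trace:
  MOV R4, 77  → R4 = 77
  MOV R1, 77  → R1 = 77
  CMP R4, R1  → unsigned 77 - 77: no borrow
  77 >= 77, so CF = 0
CF = 0

0


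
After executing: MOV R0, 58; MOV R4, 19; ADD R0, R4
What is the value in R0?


Register state trace:
  MOV R0, 58  → R0 = 58
  MOV R4, 19  → R4 = 19
  ADD R0, R4  → R0 = 58 + 19 = 77
Final: R0 = 77

77


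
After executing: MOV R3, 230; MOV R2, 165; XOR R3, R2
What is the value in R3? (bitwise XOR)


Register state trace:
  MOV R3, 230  → R3 = 230 (0b11100110)
  MOV R2, 165  → R2 = 165 (0b10100101)
  XOR R3, R2  → R3 = 230 XOR 165 = 67 (0b01000011)
Final: R3 = 67

67


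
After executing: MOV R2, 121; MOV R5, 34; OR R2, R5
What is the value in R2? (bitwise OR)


Register state trace:
  MOV R2, 121  → R2 = 121 (0b01111001)
  MOV R5, 34  → R5 = 34 (0b00100010)
  OR R2, R5   → R2 = 121 OR 34 = 123 (0b01111011)
Final: R2 = 123

123


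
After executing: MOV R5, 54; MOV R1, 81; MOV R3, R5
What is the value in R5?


Register state trace:
  MOV R5, 54  → R5 = 54
  MOV R1, 81  → R1 = 81
  MOV R3, R5  → R3 = 54
Final: R5 = 54

54


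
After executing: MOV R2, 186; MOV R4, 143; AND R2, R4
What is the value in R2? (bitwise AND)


Register state trace:
  MOV R2, 186  → R2 = 186 (0b10111010)
  MOV R4, 143  → R4 = 143 (0b10001111)
  AND R2, R4  → R2 = 186 AND 143 = 138 (0b10001010)
Final: R2 = 138

138


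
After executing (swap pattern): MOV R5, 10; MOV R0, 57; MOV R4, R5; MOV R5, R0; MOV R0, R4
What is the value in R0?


Register state trace (swap pattern):
  MOV R5, 10  → R5 = 10
  MOV R0, 57  → R0 = 57
  MOV R4, R5  → R4 = 10  (save R5)
  MOV R5, R0  → R5 = 57  (R5 gets R0's value)
  MOV R0, R4  → R0 = 10  (R0 gets saved value)
Final: R0 = 10

10


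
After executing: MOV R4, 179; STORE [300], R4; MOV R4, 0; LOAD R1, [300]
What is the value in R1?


Register and memory trace:
  MOV R4, 179  → R4 = 179
  STORE [300], R4  → mem[300] = 179
  MOV R4, 0  → R4 = 0
  LOAD R1, [300]  → R1 = mem[300] = 179
Final: R1 = 179

179


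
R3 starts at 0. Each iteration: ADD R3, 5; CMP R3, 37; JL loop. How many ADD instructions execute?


Loop trace (R3 starts at 0, target 37, step 5):
  ADD #1: R3 = 0 + 5 = 5  → 5 < 37, loop
  ADD #2: R3 = 5 + 5 = 10  → 10 < 37, loop
  ADD #3: R3 = 10 + 5 = 15  → 15 < 37, loop
  ADD #4: R3 = 15 + 5 = 20  → 20 < 37, loop
  ADD #5: R3 = 20 + 5 = 25  → 25 < 37, loop
  ADD #6: R3 = 25 + 5 = 30  → 30 < 37, loop
  ADD #7: R3 = 30 + 5 = 35  → 35 < 37, loop
  ADD #8: R3 = 35 + 5 = 40  → 40 >= 37, exit
Total ADD instructions: 8

8


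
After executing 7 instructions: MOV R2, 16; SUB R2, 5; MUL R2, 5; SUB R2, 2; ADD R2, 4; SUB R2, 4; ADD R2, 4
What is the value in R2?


Register state trace:
  MOV R2, 16  → R2 = 16
  SUB R2, 5  → R2 = 16 - 5 = 11
  MUL R2, 5  → R2 = 11 * 5 = 55
  SUB R2, 2  → R2 = 55 - 2 = 53
  ADD R2, 4  → R2 = 53 + 4 = 57
  SUB R2, 4  → R2 = 57 - 4 = 53
  ADD R2, 4  → R2 = 53 + 4 = 57
Final: R2 = 57

57


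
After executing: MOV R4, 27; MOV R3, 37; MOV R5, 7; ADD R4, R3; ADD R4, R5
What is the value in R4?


Register state trace:
  MOV R4, 27  → R4 = 27
  MOV R3, 37  → R3 = 37
  MOV R5, 7  → R5 = 7
  ADD R4, R3  → R4 = 27 + 37 = 64
  ADD R4, R5  → R4 = 64 + 7 = 71
Final: R4 = 71

71


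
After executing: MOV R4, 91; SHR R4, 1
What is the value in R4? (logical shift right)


Register state trace:
  MOV R4, 91  → R4 = 91
  SHR R4, 1  → R4 = 91 >> 1 = 91 // 2^1 = 45
Final: R4 = 45

45


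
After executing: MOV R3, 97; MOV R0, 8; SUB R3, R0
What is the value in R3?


Register state trace:
  MOV R3, 97  → R3 = 97
  MOV R0, 8  → R0 = 8
  SUB R3, R0  → R3 = 97 - 8 = 89
Final: R3 = 89

89


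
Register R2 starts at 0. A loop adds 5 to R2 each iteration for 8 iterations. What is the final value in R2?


Starting value: R2 = 0
  Iter 1: R2 = 0 + 5 = 5
  Iter 2: R2 = 5 + 5 = 10
  Iter 3: R2 = 10 + 5 = 15
  Iter 4: R2 = 15 + 5 = 20
  Iter 5: R2 = 20 + 5 = 25
  Iter 6: R2 = 25 + 5 = 30
  Iter 7: R2 = 30 + 5 = 35
  Iter 8: R2 = 35 + 5 = 40
Final: R2 = 40

40


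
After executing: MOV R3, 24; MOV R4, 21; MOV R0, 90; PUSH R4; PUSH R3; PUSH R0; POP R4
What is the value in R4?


Stack trace (top is rightmost):
  MOV R3, 24  → R3 = 24
  MOV R4, 21  → R4 = 21
  MOV R0, 90  → R0 = 90
  PUSH R4  → stack: [21]
  PUSH R3  → stack: [21, 24]
  PUSH R0  → stack: [21, 24, 90]
  POP R4  → R4 = 90, stack: [21, 24]
Final: R4 = 90

90


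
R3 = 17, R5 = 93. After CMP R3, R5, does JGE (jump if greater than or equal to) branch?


Trace:
  R3 = 17, R5 = 93
  CMP R3, R5  → compares 17 vs 93
  JGE checks: is 17 greater than or equal to 93?
  17 < 93, so condition is false
Branch taken: No

No


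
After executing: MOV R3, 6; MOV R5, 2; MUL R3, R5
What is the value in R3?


Register state trace:
  MOV R3, 6  → R3 = 6
  MOV R5, 2  → R5 = 2
  MUL R3, R5  → R3 = 6 * 2 = 12
Final: R3 = 12

12


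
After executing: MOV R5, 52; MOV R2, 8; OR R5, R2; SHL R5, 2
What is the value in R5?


Register state trace:
  MOV R5, 52  → R5 = 52 (0b00110100)
  MOV R2, 8  → R2 = 8 (0b00001000)
  OR R5, R2  → R5 = 52 OR 8 = 60 (0b00111100)
  SHL R5, 2  → R5 = 60 << 2 = 240
Final: R5 = 240

240


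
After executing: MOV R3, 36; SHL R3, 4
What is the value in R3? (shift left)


Register state trace:
  MOV R3, 36  → R3 = 36
  SHL R3, 4  → R3 = 36 << 4 = 36 * 2^4 = 576
Final: R3 = 576

576


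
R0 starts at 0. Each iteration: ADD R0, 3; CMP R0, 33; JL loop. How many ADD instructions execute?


Loop trace (R0 starts at 0, target 33, step 3):
  ADD #1: R0 = 0 + 3 = 3  → 3 < 33, loop
  ADD #2: R0 = 3 + 3 = 6  → 6 < 33, loop
  ADD #3: R0 = 6 + 3 = 9  → 9 < 33, loop
  ADD #4: R0 = 9 + 3 = 12  → 12 < 33, loop
  ADD #5: R0 = 12 + 3 = 15  → 15 < 33, loop
  ADD #6: R0 = 15 + 3 = 18  → 18 < 33, loop
  ADD #7: R0 = 18 + 3 = 21  → 21 < 33, loop
  ADD #8: R0 = 21 + 3 = 24  → 24 < 33, loop
  ADD #9: R0 = 24 + 3 = 27  → 27 < 33, loop
  ADD #10: R0 = 27 + 3 = 30  → 30 < 33, loop
  ADD #11: R0 = 30 + 3 = 33  → 33 >= 33, exit
Total ADD instructions: 11

11


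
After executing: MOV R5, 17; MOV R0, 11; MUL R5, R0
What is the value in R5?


Register state trace:
  MOV R5, 17  → R5 = 17
  MOV R0, 11  → R0 = 11
  MUL R5, R0  → R5 = 17 * 11 = 187
Final: R5 = 187

187


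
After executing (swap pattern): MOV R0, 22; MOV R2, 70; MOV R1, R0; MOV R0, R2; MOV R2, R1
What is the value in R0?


Register state trace (swap pattern):
  MOV R0, 22  → R0 = 22
  MOV R2, 70  → R2 = 70
  MOV R1, R0  → R1 = 22  (save R0)
  MOV R0, R2  → R0 = 70  (R0 gets R2's value)
  MOV R2, R1  → R2 = 22  (R2 gets saved value)
Final: R0 = 70

70


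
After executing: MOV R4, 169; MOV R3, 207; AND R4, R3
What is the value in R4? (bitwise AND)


Register state trace:
  MOV R4, 169  → R4 = 169 (0b10101001)
  MOV R3, 207  → R3 = 207 (0b11001111)
  AND R4, R3  → R4 = 169 AND 207 = 137 (0b10001001)
Final: R4 = 137

137


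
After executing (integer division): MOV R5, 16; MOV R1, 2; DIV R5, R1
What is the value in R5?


Register state trace:
  MOV R5, 16  → R5 = 16
  MOV R1, 2  → R1 = 2
  DIV R5, R1  → R5 = 16 // 2 = 8
Final: R5 = 8

8


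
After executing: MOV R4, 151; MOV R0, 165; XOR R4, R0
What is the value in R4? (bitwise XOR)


Register state trace:
  MOV R4, 151  → R4 = 151 (0b10010111)
  MOV R0, 165  → R0 = 165 (0b10100101)
  XOR R4, R0  → R4 = 151 XOR 165 = 50 (0b00110010)
Final: R4 = 50

50


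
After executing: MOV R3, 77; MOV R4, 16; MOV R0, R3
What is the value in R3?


Register state trace:
  MOV R3, 77  → R3 = 77
  MOV R4, 16  → R4 = 16
  MOV R0, R3  → R0 = 77
Final: R3 = 77

77


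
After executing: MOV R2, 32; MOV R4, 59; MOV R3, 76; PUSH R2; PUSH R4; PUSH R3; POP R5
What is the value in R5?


Stack trace (top is rightmost):
  MOV R2, 32  → R2 = 32
  MOV R4, 59  → R4 = 59
  MOV R3, 76  → R3 = 76
  PUSH R2  → stack: [32]
  PUSH R4  → stack: [32, 59]
  PUSH R3  → stack: [32, 59, 76]
  POP R5  → R5 = 76, stack: [32, 59]
Final: R5 = 76

76


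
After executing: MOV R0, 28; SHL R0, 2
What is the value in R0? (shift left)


Register state trace:
  MOV R0, 28  → R0 = 28
  SHL R0, 2  → R0 = 28 << 2 = 28 * 2^2 = 112
Final: R0 = 112

112


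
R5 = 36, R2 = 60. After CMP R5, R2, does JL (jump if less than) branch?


Trace:
  R5 = 36, R2 = 60
  CMP R5, R2  → compares 36 vs 60
  JL checks: is 36 less than 60?
  36 < 60, so condition is true
Branch taken: Yes

Yes


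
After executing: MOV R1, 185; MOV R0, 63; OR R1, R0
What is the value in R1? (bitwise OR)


Register state trace:
  MOV R1, 185  → R1 = 185 (0b10111001)
  MOV R0, 63  → R0 = 63 (0b00111111)
  OR R1, R0   → R1 = 185 OR 63 = 191 (0b10111111)
Final: R1 = 191

191


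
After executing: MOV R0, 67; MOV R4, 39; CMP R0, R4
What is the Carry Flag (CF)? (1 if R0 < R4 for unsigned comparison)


Register state trace:
  MOV R0, 67  → R0 = 67
  MOV R4, 39  → R4 = 39
  CMP R0, R4  → unsigned 67 - 39: no borrow
  67 >= 39, so CF = 0
CF = 0

0


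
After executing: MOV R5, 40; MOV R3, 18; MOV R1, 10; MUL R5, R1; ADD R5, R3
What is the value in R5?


Register state trace:
  MOV R5, 40  → R5 = 40
  MOV R3, 18  → R3 = 18
  MOV R1, 10  → R1 = 10
  MUL R5, R1  → R5 = 40 * 10 = 400
  ADD R5, R3  → R5 = 400 + 18 = 418
Final: R5 = 418

418


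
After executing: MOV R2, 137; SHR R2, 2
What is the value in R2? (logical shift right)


Register state trace:
  MOV R2, 137  → R2 = 137
  SHR R2, 2  → R2 = 137 >> 2 = 137 // 2^2 = 34
Final: R2 = 34

34


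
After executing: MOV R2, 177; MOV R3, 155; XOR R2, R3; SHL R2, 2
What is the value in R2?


Register state trace:
  MOV R2, 177  → R2 = 177 (0b10110001)
  MOV R3, 155  → R3 = 155 (0b10011011)
  XOR R2, R3  → R2 = 177 XOR 155 = 42 (0b00101010)
  SHL R2, 2  → R2 = 42 << 2 = 168
Final: R2 = 168

168


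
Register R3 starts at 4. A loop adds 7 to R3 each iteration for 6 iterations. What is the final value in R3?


Starting value: R3 = 4
  Iter 1: R3 = 4 + 7 = 11
  Iter 2: R3 = 11 + 7 = 18
  Iter 3: R3 = 18 + 7 = 25
  Iter 4: R3 = 25 + 7 = 32
  Iter 5: R3 = 32 + 7 = 39
  Iter 6: R3 = 39 + 7 = 46
Final: R3 = 46

46


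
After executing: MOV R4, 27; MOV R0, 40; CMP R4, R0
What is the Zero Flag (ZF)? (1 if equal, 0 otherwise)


Register state trace:
  MOV R4, 27  → R4 = 27
  MOV R0, 40  → R0 = 40
  CMP R4, R0  → computes 27 - 40 = -13
  Result is nonzero, so values are not equal
ZF = 0

0


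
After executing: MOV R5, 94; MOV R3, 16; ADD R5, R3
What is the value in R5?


Register state trace:
  MOV R5, 94  → R5 = 94
  MOV R3, 16  → R3 = 16
  ADD R5, R3  → R5 = 94 + 16 = 110
Final: R5 = 110

110


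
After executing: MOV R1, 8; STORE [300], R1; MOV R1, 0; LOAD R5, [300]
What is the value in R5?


Register and memory trace:
  MOV R1, 8  → R1 = 8
  STORE [300], R1  → mem[300] = 8
  MOV R1, 0  → R1 = 0
  LOAD R5, [300]  → R5 = mem[300] = 8
Final: R5 = 8

8


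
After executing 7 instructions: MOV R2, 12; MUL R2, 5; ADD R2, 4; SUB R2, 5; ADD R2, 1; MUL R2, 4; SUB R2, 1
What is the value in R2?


Register state trace:
  MOV R2, 12  → R2 = 12
  MUL R2, 5  → R2 = 12 * 5 = 60
  ADD R2, 4  → R2 = 60 + 4 = 64
  SUB R2, 5  → R2 = 64 - 5 = 59
  ADD R2, 1  → R2 = 59 + 1 = 60
  MUL R2, 4  → R2 = 60 * 4 = 240
  SUB R2, 1  → R2 = 240 - 1 = 239
Final: R2 = 239

239


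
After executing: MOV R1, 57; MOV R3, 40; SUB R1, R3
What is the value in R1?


Register state trace:
  MOV R1, 57  → R1 = 57
  MOV R3, 40  → R3 = 40
  SUB R1, R3  → R1 = 57 - 40 = 17
Final: R1 = 17

17


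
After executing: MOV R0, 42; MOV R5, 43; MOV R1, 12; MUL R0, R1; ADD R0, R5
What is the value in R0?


Register state trace:
  MOV R0, 42  → R0 = 42
  MOV R5, 43  → R5 = 43
  MOV R1, 12  → R1 = 12
  MUL R0, R1  → R0 = 42 * 12 = 504
  ADD R0, R5  → R0 = 504 + 43 = 547
Final: R0 = 547

547


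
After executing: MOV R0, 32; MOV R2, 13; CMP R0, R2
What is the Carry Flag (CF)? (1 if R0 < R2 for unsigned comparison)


Register state trace:
  MOV R0, 32  → R0 = 32
  MOV R2, 13  → R2 = 13
  CMP R0, R2  → unsigned 32 - 13: no borrow
  32 >= 13, so CF = 0
CF = 0

0


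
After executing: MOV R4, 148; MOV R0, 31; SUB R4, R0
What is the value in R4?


Register state trace:
  MOV R4, 148  → R4 = 148
  MOV R0, 31  → R0 = 31
  SUB R4, R0  → R4 = 148 - 31 = 117
Final: R4 = 117

117


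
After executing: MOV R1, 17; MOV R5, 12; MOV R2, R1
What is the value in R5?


Register state trace:
  MOV R1, 17  → R1 = 17
  MOV R5, 12  → R5 = 12
  MOV R2, R1  → R2 = 17
Final: R5 = 12

12


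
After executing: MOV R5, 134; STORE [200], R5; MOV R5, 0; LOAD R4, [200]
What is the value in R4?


Register and memory trace:
  MOV R5, 134  → R5 = 134
  STORE [200], R5  → mem[200] = 134
  MOV R5, 0  → R5 = 0
  LOAD R4, [200]  → R4 = mem[200] = 134
Final: R4 = 134

134


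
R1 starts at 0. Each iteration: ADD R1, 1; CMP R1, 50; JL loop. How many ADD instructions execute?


Loop trace (R1 starts at 0, target 50, step 1):
  ADD #1: R1 = 0 + 1 = 1  → 1 < 50, loop
  ADD #2: R1 = 1 + 1 = 2  → 2 < 50, loop
  ADD #3: R1 = 2 + 1 = 3  → 3 < 50, loop
  ADD #4: R1 = 3 + 1 = 4  → 4 < 50, loop
  ADD #5: R1 = 4 + 1 = 5  → 5 < 50, loop
  ADD #6: R1 = 5 + 1 = 6  → 6 < 50, loop
  ADD #7: R1 = 6 + 1 = 7  → 7 < 50, loop
  ADD #8: R1 = 7 + 1 = 8  → 8 < 50, loop
  ADD #9: R1 = 8 + 1 = 9  → 9 < 50, loop
  ADD #10: R1 = 9 + 1 = 10  → 10 < 50, loop
  ADD #11: R1 = 10 + 1 = 11  → 11 < 50, loop
  ADD #12: R1 = 11 + 1 = 12  → 12 < 50, loop
  ADD #13: R1 = 12 + 1 = 13  → 13 < 50, loop
  ADD #14: R1 = 13 + 1 = 14  → 14 < 50, loop
  ADD #15: R1 = 14 + 1 = 15  → 15 < 50, loop
  ADD #16: R1 = 15 + 1 = 16  → 16 < 50, loop
  ADD #17: R1 = 16 + 1 = 17  → 17 < 50, loop
  ADD #18: R1 = 17 + 1 = 18  → 18 < 50, loop
  ADD #19: R1 = 18 + 1 = 19  → 19 < 50, loop
  ADD #20: R1 = 19 + 1 = 20  → 20 < 50, loop
  ADD #21: R1 = 20 + 1 = 21  → 21 < 50, loop
  ADD #22: R1 = 21 + 1 = 22  → 22 < 50, loop
  ADD #23: R1 = 22 + 1 = 23  → 23 < 50, loop
  ADD #24: R1 = 23 + 1 = 24  → 24 < 50, loop
  ADD #25: R1 = 24 + 1 = 25  → 25 < 50, loop
  ADD #26: R1 = 25 + 1 = 26  → 26 < 50, loop
  ADD #27: R1 = 26 + 1 = 27  → 27 < 50, loop
  ADD #28: R1 = 27 + 1 = 28  → 28 < 50, loop
  ADD #29: R1 = 28 + 1 = 29  → 29 < 50, loop
  ADD #30: R1 = 29 + 1 = 30  → 30 < 50, loop
  ADD #31: R1 = 30 + 1 = 31  → 31 < 50, loop
  ADD #32: R1 = 31 + 1 = 32  → 32 < 50, loop
  ADD #33: R1 = 32 + 1 = 33  → 33 < 50, loop
  ADD #34: R1 = 33 + 1 = 34  → 34 < 50, loop
  ADD #35: R1 = 34 + 1 = 35  → 35 < 50, loop
  ADD #36: R1 = 35 + 1 = 36  → 36 < 50, loop
  ADD #37: R1 = 36 + 1 = 37  → 37 < 50, loop
  ADD #38: R1 = 37 + 1 = 38  → 38 < 50, loop
  ADD #39: R1 = 38 + 1 = 39  → 39 < 50, loop
  ADD #40: R1 = 39 + 1 = 40  → 40 < 50, loop
  ADD #41: R1 = 40 + 1 = 41  → 41 < 50, loop
  ADD #42: R1 = 41 + 1 = 42  → 42 < 50, loop
  ADD #43: R1 = 42 + 1 = 43  → 43 < 50, loop
  ADD #44: R1 = 43 + 1 = 44  → 44 < 50, loop
  ADD #45: R1 = 44 + 1 = 45  → 45 < 50, loop
  ADD #46: R1 = 45 + 1 = 46  → 46 < 50, loop
  ADD #47: R1 = 46 + 1 = 47  → 47 < 50, loop
  ADD #48: R1 = 47 + 1 = 48  → 48 < 50, loop
  ADD #49: R1 = 48 + 1 = 49  → 49 < 50, loop
  ADD #50: R1 = 49 + 1 = 50  → 50 >= 50, exit
Total ADD instructions: 50

50


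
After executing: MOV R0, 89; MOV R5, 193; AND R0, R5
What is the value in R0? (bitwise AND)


Register state trace:
  MOV R0, 89  → R0 = 89 (0b01011001)
  MOV R5, 193  → R5 = 193 (0b11000001)
  AND R0, R5  → R0 = 89 AND 193 = 65 (0b01000001)
Final: R0 = 65

65


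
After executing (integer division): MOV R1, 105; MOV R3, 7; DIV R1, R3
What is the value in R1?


Register state trace:
  MOV R1, 105  → R1 = 105
  MOV R3, 7  → R3 = 7
  DIV R1, R3  → R1 = 105 // 7 = 15
Final: R1 = 15

15


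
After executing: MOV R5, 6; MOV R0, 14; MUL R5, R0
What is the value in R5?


Register state trace:
  MOV R5, 6  → R5 = 6
  MOV R0, 14  → R0 = 14
  MUL R5, R0  → R5 = 6 * 14 = 84
Final: R5 = 84

84


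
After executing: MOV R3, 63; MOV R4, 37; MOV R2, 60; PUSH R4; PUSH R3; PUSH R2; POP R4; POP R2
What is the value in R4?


Stack trace (top is rightmost):
  MOV R3, 63  → R3 = 63
  MOV R4, 37  → R4 = 37
  MOV R2, 60  → R2 = 60
  PUSH R4  → stack: [37]
  PUSH R3  → stack: [37, 63]
  PUSH R2  → stack: [37, 63, 60]
  POP R4  → R4 = 60, stack: [37, 63]
  POP R2  → R2 = 63, stack: [37]
Final: R4 = 60

60


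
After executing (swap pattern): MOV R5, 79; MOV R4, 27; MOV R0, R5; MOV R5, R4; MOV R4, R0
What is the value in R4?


Register state trace (swap pattern):
  MOV R5, 79  → R5 = 79
  MOV R4, 27  → R4 = 27
  MOV R0, R5  → R0 = 79  (save R5)
  MOV R5, R4  → R5 = 27  (R5 gets R4's value)
  MOV R4, R0  → R4 = 79  (R4 gets saved value)
Final: R4 = 79

79


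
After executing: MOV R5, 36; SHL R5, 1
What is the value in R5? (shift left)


Register state trace:
  MOV R5, 36  → R5 = 36
  SHL R5, 1  → R5 = 36 << 1 = 36 * 2^1 = 72
Final: R5 = 72

72


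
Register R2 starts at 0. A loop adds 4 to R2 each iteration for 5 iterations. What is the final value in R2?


Starting value: R2 = 0
  Iter 1: R2 = 0 + 4 = 4
  Iter 2: R2 = 4 + 4 = 8
  Iter 3: R2 = 8 + 4 = 12
  Iter 4: R2 = 12 + 4 = 16
  Iter 5: R2 = 16 + 4 = 20
Final: R2 = 20

20


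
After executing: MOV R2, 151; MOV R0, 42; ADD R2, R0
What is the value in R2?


Register state trace:
  MOV R2, 151  → R2 = 151
  MOV R0, 42  → R0 = 42
  ADD R2, R0  → R2 = 151 + 42 = 193
Final: R2 = 193

193


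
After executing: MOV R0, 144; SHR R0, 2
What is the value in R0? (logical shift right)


Register state trace:
  MOV R0, 144  → R0 = 144
  SHR R0, 2  → R0 = 144 >> 2 = 144 // 2^2 = 36
Final: R0 = 36

36


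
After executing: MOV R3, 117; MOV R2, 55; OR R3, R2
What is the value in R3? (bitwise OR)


Register state trace:
  MOV R3, 117  → R3 = 117 (0b01110101)
  MOV R2, 55  → R2 = 55 (0b00110111)
  OR R3, R2   → R3 = 117 OR 55 = 119 (0b01110111)
Final: R3 = 119

119


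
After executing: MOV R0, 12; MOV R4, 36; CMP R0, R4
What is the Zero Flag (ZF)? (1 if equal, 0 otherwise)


Register state trace:
  MOV R0, 12  → R0 = 12
  MOV R4, 36  → R4 = 36
  CMP R0, R4  → computes 12 - 36 = -24
  Result is nonzero, so values are not equal
ZF = 0

0


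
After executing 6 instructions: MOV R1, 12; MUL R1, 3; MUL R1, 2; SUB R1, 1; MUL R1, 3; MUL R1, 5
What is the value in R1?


Register state trace:
  MOV R1, 12  → R1 = 12
  MUL R1, 3  → R1 = 12 * 3 = 36
  MUL R1, 2  → R1 = 36 * 2 = 72
  SUB R1, 1  → R1 = 72 - 1 = 71
  MUL R1, 3  → R1 = 71 * 3 = 213
  MUL R1, 5  → R1 = 213 * 5 = 1065
Final: R1 = 1065

1065


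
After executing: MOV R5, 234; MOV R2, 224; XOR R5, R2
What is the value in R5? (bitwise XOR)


Register state trace:
  MOV R5, 234  → R5 = 234 (0b11101010)
  MOV R2, 224  → R2 = 224 (0b11100000)
  XOR R5, R2  → R5 = 234 XOR 224 = 10 (0b00001010)
Final: R5 = 10

10


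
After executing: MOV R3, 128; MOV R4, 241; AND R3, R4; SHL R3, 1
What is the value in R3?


Register state trace:
  MOV R3, 128  → R3 = 128 (0b10000000)
  MOV R4, 241  → R4 = 241 (0b11110001)
  AND R3, R4  → R3 = 128 AND 241 = 128 (0b10000000)
  SHL R3, 1  → R3 = 128 << 1 = 256
Final: R3 = 256

256


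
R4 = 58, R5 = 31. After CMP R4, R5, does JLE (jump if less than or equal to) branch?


Trace:
  R4 = 58, R5 = 31
  CMP R4, R5  → compares 58 vs 31
  JLE checks: is 58 less than or equal to 31?
  58 > 31, so condition is false
Branch taken: No

No


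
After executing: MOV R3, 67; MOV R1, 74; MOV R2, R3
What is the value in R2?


Register state trace:
  MOV R3, 67  → R3 = 67
  MOV R1, 74  → R1 = 74
  MOV R2, R3  → R2 = 67
Final: R2 = 67

67


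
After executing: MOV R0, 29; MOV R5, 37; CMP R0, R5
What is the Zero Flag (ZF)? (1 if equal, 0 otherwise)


Register state trace:
  MOV R0, 29  → R0 = 29
  MOV R5, 37  → R5 = 37
  CMP R0, R5  → computes 29 - 37 = -8
  Result is nonzero, so values are not equal
ZF = 0

0


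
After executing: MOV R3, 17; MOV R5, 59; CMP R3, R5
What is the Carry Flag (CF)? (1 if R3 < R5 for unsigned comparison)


Register state trace:
  MOV R3, 17  → R3 = 17
  MOV R5, 59  → R5 = 59
  CMP R3, R5  → unsigned 17 - 59: borrow occurs
  17 < 59, so CF = 1
CF = 1

1


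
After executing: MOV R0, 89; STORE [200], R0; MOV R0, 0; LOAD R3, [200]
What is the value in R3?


Register and memory trace:
  MOV R0, 89  → R0 = 89
  STORE [200], R0  → mem[200] = 89
  MOV R0, 0  → R0 = 0
  LOAD R3, [200]  → R3 = mem[200] = 89
Final: R3 = 89

89


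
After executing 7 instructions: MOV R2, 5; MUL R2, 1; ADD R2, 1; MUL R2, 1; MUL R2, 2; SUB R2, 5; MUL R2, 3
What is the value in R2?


Register state trace:
  MOV R2, 5  → R2 = 5
  MUL R2, 1  → R2 = 5 * 1 = 5
  ADD R2, 1  → R2 = 5 + 1 = 6
  MUL R2, 1  → R2 = 6 * 1 = 6
  MUL R2, 2  → R2 = 6 * 2 = 12
  SUB R2, 5  → R2 = 12 - 5 = 7
  MUL R2, 3  → R2 = 7 * 3 = 21
Final: R2 = 21

21


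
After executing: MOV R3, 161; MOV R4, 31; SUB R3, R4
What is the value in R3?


Register state trace:
  MOV R3, 161  → R3 = 161
  MOV R4, 31  → R4 = 31
  SUB R3, R4  → R3 = 161 - 31 = 130
Final: R3 = 130

130


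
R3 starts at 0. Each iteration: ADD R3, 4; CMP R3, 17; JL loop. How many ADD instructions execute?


Loop trace (R3 starts at 0, target 17, step 4):
  ADD #1: R3 = 0 + 4 = 4  → 4 < 17, loop
  ADD #2: R3 = 4 + 4 = 8  → 8 < 17, loop
  ADD #3: R3 = 8 + 4 = 12  → 12 < 17, loop
  ADD #4: R3 = 12 + 4 = 16  → 16 < 17, loop
  ADD #5: R3 = 16 + 4 = 20  → 20 >= 17, exit
Total ADD instructions: 5

5
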